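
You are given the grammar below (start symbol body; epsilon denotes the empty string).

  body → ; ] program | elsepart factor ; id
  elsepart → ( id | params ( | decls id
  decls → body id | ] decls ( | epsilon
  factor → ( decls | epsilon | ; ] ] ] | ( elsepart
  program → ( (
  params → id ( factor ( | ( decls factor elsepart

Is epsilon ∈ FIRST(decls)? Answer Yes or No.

decls has an epsilon-production, so decls ⇒ epsilon.

Yes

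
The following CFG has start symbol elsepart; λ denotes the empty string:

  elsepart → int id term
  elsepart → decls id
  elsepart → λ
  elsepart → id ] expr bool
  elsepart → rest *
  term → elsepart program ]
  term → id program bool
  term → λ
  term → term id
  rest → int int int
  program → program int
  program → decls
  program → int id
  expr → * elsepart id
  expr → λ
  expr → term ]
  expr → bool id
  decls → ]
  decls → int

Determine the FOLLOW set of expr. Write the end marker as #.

In elsepart → id ] expr bool: add FIRST(bool) = { bool }.
Union: FOLLOW(expr) = { bool }.

{ bool }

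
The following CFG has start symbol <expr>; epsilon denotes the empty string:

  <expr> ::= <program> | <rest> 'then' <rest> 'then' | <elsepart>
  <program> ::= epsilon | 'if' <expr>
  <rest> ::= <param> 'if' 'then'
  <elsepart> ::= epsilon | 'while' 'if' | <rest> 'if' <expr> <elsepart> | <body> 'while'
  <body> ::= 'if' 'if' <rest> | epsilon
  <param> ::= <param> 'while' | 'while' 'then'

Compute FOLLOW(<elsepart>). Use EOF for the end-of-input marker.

In <expr> ::= <elsepart>: <elsepart> is at the end, add FOLLOW(<expr>) = { EOF, 'if', 'while' }.
In <elsepart> ::= <rest> 'if' <expr> <elsepart>: <elsepart> is at the end, add FOLLOW(<elsepart>) = { EOF, 'if', 'while' }.
Union: FOLLOW(<elsepart>) = { EOF, 'if', 'while' }.

{ EOF, 'if', 'while' }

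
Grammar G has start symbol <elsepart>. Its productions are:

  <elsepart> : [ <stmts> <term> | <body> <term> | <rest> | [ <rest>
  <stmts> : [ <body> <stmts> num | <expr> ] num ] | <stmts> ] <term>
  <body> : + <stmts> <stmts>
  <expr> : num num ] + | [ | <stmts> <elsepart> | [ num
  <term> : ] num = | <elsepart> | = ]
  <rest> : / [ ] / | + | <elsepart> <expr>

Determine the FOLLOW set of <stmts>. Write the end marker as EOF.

In <elsepart> : [ <stmts> <term>: add FIRST(<term>) = { +, /, =, [, ] }.
In <stmts> : [ <body> <stmts> num: add FIRST(num) = { num }.
In <stmts> : <stmts> ] <term>: add FIRST(] <term>) = { ] }.
In <body> : + <stmts> <stmts>: add FIRST(<stmts>) = { [, num }.
In <body> : + <stmts> <stmts>: <stmts> is at the end, add FOLLOW(<body>) = { +, /, =, [, ], num }.
In <expr> : <stmts> <elsepart>: add FIRST(<elsepart>) = { +, /, [ }.
Union: FOLLOW(<stmts>) = { +, /, =, [, ], num }.

{ +, /, =, [, ], num }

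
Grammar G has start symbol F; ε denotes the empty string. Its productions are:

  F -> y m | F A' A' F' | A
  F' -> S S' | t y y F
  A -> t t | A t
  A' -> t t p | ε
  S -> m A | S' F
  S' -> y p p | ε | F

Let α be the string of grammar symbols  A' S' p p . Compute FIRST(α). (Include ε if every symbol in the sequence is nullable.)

Add FIRST(A')\{ε} = { t }; A' is nullable, continue.
Add FIRST(S')\{ε} = { t, y }; S' is nullable, continue.
p is a terminal; add {p} and stop.

{ p, t, y }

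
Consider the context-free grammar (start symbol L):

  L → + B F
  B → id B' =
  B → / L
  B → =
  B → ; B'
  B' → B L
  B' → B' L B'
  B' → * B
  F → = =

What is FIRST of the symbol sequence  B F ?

{ /, ;, =, id }

Add FIRST(B) = { /, ;, =, id }; B is not nullable, stop.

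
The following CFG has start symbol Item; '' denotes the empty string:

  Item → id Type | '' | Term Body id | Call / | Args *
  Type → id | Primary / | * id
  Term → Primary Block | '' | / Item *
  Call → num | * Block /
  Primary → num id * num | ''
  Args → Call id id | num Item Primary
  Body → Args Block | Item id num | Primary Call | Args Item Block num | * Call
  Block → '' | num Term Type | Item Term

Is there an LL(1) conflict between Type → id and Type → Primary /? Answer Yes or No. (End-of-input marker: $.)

FIRST(id) = { id } and FIRST(Primary /) = { /, num }.
The FIRST sets are disjoint and neither alternative is nullable — no conflict.

No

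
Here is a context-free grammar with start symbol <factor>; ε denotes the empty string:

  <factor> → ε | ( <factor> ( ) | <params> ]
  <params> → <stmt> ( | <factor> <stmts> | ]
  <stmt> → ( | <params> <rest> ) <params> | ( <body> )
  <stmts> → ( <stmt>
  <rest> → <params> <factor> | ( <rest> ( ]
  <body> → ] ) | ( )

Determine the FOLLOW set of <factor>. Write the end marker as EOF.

<factor> is the start symbol, so EOF ∈ FOLLOW(<factor>).
In <factor> → ( <factor> ( ): add FIRST(( )) = { ( }.
In <params> → <factor> <stmts>: add FIRST(<stmts>) = { ( }.
In <rest> → <params> <factor>: <factor> is at the end, add FOLLOW(<rest>) = { (, ) }.
Union: FOLLOW(<factor>) = { EOF, (, ) }.

{ EOF, (, ) }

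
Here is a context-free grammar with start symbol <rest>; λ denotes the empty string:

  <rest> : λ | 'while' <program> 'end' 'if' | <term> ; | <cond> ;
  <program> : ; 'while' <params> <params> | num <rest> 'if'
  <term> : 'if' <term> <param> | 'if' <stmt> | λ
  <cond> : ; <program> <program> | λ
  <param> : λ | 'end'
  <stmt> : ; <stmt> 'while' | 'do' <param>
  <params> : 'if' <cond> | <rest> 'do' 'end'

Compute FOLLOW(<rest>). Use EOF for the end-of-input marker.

{ EOF, 'do', 'if' }

<rest> is the start symbol, so EOF ∈ FOLLOW(<rest>).
In <program> : num <rest> 'if': add FIRST('if') = { 'if' }.
In <params> : <rest> 'do' 'end': add FIRST('do' 'end') = { 'do' }.
Union: FOLLOW(<rest>) = { EOF, 'do', 'if' }.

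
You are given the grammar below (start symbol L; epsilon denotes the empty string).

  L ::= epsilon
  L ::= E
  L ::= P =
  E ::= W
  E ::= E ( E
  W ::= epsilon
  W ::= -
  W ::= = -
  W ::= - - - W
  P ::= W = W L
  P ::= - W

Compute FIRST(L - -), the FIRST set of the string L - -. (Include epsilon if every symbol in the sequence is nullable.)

Add FIRST(L)\{epsilon} = { (, -, = }; L is nullable, continue.
- is a terminal; add {-} and stop.

{ (, -, = }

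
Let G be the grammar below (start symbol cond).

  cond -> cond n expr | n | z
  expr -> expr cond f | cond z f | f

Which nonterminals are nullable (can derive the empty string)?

{ } (none)

No nonterminal has an empty production or an RHS whose symbols are all nullable.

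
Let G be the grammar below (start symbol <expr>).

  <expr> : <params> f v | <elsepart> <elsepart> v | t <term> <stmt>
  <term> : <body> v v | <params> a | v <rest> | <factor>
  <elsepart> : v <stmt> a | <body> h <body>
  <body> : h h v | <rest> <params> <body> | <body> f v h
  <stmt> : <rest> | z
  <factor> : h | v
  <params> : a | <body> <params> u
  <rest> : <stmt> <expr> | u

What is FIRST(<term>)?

From <term> : <body> v v: add FIRST(<body>) = { h, u, z }.
From <term> : <params> a: add FIRST(<params>) = { a, h, u, z }.
<term> : v <rest> contributes {v}.
From <term> : <factor>: add FIRST(<factor>) = { h, v }.
Union: FIRST(<term>) = { a, h, u, v, z }.

{ a, h, u, v, z }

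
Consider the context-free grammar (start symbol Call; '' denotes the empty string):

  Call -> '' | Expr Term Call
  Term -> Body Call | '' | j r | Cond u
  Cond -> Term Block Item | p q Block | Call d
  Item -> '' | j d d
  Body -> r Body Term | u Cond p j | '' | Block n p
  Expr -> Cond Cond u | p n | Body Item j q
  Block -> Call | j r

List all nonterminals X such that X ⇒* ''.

Directly nullable (have an ''-production): Call, Term, Item, Body.
Block -> Call with every symbol nullable, so Block is nullable.
Cond -> Term Block Item with every symbol nullable, so Cond is nullable.
No other nonterminal has a production whose RHS symbols are all nullable.

{ Block, Body, Call, Cond, Item, Term }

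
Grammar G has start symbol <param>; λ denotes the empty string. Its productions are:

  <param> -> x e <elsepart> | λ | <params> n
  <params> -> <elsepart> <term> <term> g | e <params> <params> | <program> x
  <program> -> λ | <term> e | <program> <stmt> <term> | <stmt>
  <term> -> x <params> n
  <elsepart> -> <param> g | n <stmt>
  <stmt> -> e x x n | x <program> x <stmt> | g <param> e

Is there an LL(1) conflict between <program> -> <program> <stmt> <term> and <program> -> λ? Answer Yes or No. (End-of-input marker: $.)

Yes

FIRST(<program> <stmt> <term>) = { e, g, x } and FIRST(λ) = { λ }.
The second alternative is nullable and FOLLOW(<program>) = { e, g, x } shares e with FIRST of the first — conflict.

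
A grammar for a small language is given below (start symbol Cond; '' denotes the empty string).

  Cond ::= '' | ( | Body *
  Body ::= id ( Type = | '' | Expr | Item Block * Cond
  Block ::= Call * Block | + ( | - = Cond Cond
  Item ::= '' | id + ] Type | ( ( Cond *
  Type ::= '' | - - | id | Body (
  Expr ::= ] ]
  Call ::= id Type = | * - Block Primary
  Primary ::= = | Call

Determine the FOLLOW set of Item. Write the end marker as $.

In Body ::= Item Block * Cond: add FIRST(Block * Cond) = { *, +, -, id }.
Union: FOLLOW(Item) = { *, +, -, id }.

{ *, +, -, id }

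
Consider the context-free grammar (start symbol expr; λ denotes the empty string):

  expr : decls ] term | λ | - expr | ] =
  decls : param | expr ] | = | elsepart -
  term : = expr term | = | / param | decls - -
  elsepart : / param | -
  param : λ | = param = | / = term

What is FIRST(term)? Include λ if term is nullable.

{ -, /, =, ] }

term : = expr term contributes {=}.
term : = contributes {=}.
term : / param contributes {/}.
From term : decls - -: decls nullable, take FIRST(decls) ∪ {-} = { -, /, =, ] }.
Union: FIRST(term) = { -, /, =, ] }.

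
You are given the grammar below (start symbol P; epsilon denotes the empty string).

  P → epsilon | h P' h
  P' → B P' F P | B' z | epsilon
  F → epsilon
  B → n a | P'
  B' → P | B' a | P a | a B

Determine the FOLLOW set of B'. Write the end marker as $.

In P' → B' z: add FIRST(z) = { z }.
In B' → B' a: add FIRST(a) = { a }.
Union: FOLLOW(B') = { a, z }.

{ a, z }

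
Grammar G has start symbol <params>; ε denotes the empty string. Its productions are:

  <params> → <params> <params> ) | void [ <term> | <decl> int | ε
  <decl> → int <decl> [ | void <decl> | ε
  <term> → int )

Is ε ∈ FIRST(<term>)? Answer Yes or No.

No

Nullable nonterminals: <decl>, <params>.
No production of <term> has an RHS whose symbols are all nullable, so <term> is not nullable.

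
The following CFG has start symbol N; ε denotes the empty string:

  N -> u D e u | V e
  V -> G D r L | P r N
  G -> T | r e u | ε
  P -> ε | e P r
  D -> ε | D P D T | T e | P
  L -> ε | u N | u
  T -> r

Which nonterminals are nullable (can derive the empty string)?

{ D, G, L, P }

Directly nullable (have an ε-production): G, P, D, L.
No other nonterminal has a production whose RHS symbols are all nullable.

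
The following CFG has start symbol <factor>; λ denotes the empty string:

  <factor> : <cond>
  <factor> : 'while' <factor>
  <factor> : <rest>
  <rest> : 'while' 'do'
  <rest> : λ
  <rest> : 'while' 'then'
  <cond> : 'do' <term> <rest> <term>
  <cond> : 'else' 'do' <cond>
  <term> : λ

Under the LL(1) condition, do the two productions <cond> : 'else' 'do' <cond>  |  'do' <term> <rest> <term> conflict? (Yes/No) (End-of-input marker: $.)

No

FIRST('else' 'do' <cond>) = { 'else' } and FIRST('do' <term> <rest> <term>) = { 'do' }.
The FIRST sets are disjoint and neither alternative is nullable — no conflict.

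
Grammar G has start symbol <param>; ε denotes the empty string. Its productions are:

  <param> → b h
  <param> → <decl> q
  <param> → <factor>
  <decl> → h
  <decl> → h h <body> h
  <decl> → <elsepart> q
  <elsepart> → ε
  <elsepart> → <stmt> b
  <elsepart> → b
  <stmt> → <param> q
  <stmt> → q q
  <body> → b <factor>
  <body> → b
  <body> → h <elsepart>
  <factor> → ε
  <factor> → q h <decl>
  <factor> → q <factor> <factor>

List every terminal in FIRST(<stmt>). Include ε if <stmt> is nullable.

From <stmt> → <param> q: <param> nullable, take FIRST(<param>) ∪ {q} = { b, h, q }.
<stmt> → q q contributes {q}.
Union: FIRST(<stmt>) = { b, h, q }.

{ b, h, q }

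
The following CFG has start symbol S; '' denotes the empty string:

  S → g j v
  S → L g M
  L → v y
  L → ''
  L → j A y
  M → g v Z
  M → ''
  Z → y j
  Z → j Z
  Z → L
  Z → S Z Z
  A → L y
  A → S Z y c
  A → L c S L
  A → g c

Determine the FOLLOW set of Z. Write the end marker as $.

In M → g v Z: Z is at the end, add FOLLOW(M) = { $, g, j, v, y }.
In Z → j Z: Z is at the end, add FOLLOW(Z) = { $, g, j, v, y }.
In Z → S Z Z: add FIRST(Z)\{''} = { g, j, v, y }.
  Since Z is nullable, also add FOLLOW(Z) = { $, g, j, v, y }.
In Z → S Z Z: Z is at the end, add FOLLOW(Z) = { $, g, j, v, y }.
In A → S Z y c: add FIRST(y c) = { y }.
Union: FOLLOW(Z) = { $, g, j, v, y }.

{ $, g, j, v, y }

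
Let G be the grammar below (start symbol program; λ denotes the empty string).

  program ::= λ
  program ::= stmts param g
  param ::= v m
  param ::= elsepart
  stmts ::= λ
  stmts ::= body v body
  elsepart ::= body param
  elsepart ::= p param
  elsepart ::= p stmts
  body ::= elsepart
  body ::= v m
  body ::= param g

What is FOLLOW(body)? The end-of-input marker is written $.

In stmts ::= body v body: add FIRST(v body) = { v }.
In stmts ::= body v body: body is at the end, add FOLLOW(stmts) = { g, p, v }.
In elsepart ::= body param: add FIRST(param) = { p, v }.
Union: FOLLOW(body) = { g, p, v }.

{ g, p, v }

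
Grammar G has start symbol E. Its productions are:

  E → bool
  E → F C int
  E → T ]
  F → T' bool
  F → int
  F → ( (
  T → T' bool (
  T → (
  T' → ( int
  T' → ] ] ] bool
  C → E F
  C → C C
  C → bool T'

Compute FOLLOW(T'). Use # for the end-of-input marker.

{ (, ], bool, int }

In F → T' bool: add FIRST(bool) = { bool }.
In T → T' bool (: add FIRST(bool () = { bool }.
In C → bool T': T' is at the end, add FOLLOW(C) = { (, ], bool, int }.
Union: FOLLOW(T') = { (, ], bool, int }.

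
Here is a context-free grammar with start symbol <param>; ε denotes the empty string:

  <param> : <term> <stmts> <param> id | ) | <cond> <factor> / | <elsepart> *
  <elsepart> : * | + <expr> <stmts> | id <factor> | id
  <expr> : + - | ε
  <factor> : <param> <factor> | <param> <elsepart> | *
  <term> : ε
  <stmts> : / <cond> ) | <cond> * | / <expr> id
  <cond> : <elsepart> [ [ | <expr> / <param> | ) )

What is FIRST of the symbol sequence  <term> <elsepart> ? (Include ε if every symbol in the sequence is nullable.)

{ *, +, id }

Add FIRST(<term>)\{ε} = {  }; <term> is nullable, continue.
Add FIRST(<elsepart>) = { *, +, id }; <elsepart> is not nullable, stop.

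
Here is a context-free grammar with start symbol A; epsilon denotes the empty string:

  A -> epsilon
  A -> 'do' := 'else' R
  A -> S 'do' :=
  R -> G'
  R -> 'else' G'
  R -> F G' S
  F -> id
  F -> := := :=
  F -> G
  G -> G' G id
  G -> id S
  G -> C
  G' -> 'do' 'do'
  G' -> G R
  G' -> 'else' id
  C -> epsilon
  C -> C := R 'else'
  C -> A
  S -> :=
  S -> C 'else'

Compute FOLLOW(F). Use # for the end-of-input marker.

{ 'do', 'else', :=, id }

In R -> F G' S: add FIRST(G' S) = { 'do', 'else', :=, id }.
Union: FOLLOW(F) = { 'do', 'else', :=, id }.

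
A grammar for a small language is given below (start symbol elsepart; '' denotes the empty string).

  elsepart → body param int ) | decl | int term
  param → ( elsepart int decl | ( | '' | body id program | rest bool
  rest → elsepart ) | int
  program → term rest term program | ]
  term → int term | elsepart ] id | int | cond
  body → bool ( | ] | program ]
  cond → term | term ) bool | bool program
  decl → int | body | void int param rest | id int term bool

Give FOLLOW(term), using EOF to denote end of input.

{ EOF, ), ], bool, id, int, void }

In elsepart → int term: term is at the end, add FOLLOW(elsepart) = { EOF, ), ], int }.
In program → term rest term program: add FIRST(rest term program) = { ], bool, id, int, void }.
In program → term rest term program: add FIRST(program) = { ], bool, id, int, void }.
In term → int term: term is at the end, add FOLLOW(term) = { EOF, ), ], bool, id, int, void }.
In cond → term: term is at the end, add FOLLOW(cond) = { EOF, ), ], bool, id, int, void }.
In cond → term ) bool: add FIRST() bool) = { ) }.
In decl → id int term bool: add FIRST(bool) = { bool }.
Union: FOLLOW(term) = { EOF, ), ], bool, id, int, void }.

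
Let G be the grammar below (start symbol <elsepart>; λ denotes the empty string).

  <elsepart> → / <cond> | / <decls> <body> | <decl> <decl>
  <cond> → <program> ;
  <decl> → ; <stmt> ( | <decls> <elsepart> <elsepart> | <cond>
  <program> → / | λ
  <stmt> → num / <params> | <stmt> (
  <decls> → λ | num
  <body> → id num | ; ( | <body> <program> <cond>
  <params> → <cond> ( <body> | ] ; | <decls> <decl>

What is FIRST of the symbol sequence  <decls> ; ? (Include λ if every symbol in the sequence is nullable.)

Add FIRST(<decls>)\{λ} = { num }; <decls> is nullable, continue.
; is a terminal; add {;} and stop.

{ ;, num }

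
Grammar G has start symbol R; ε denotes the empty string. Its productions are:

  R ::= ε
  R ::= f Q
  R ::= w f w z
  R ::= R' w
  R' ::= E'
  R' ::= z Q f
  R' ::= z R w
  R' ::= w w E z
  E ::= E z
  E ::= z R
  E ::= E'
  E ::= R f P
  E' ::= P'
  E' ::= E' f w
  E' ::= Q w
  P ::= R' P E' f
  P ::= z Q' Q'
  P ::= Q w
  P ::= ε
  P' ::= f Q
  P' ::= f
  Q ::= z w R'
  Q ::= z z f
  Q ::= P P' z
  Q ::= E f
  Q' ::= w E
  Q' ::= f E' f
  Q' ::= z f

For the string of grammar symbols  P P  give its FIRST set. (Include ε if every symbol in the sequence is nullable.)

Add FIRST(P)\{ε} = { f, w, z }; P is nullable, continue.
Add FIRST(P)\{ε} = { f, w, z }; P is nullable, continue.
Every symbol is nullable, so include ε.

{ f, w, z, ε }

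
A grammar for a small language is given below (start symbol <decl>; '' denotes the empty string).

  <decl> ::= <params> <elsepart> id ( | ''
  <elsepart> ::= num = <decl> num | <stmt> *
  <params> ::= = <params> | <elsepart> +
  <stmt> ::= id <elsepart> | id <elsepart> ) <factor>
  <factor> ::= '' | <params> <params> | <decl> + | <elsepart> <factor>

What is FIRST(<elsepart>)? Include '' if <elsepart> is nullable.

<elsepart> ::= num = <decl> num contributes {num}.
From <elsepart> ::= <stmt> *: add FIRST(<stmt>) = { id }.
Union: FIRST(<elsepart>) = { id, num }.

{ id, num }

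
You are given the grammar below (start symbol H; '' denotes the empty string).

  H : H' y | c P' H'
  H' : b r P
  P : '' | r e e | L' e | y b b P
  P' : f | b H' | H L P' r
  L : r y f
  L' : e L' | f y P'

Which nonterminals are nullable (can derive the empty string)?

Directly nullable (have an ''-production): P.
No other nonterminal has a production whose RHS symbols are all nullable.

{ P }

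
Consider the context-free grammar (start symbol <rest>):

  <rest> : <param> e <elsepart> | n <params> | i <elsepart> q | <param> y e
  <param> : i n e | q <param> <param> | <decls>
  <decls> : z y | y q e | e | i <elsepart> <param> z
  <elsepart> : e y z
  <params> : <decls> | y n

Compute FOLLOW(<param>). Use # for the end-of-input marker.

{ e, i, q, y, z }

In <rest> : <param> e <elsepart>: add FIRST(e <elsepart>) = { e }.
In <rest> : <param> y e: add FIRST(y e) = { y }.
In <param> : q <param> <param>: add FIRST(<param>) = { e, i, q, y, z }.
In <param> : q <param> <param>: <param> is at the end, add FOLLOW(<param>) = { e, i, q, y, z }.
In <decls> : i <elsepart> <param> z: add FIRST(z) = { z }.
Union: FOLLOW(<param>) = { e, i, q, y, z }.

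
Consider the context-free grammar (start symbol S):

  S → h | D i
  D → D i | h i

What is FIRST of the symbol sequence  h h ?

h is a terminal; add {h} and stop.

{ h }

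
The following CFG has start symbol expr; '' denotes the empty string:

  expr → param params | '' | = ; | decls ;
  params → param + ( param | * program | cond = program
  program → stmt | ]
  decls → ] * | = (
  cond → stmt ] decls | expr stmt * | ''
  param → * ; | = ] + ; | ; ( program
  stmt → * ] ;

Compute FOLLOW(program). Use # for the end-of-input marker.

{ #, *, +, ;, =, ] }

In params → * program: program is at the end, add FOLLOW(params) = { #, * }.
In params → cond = program: program is at the end, add FOLLOW(params) = { #, * }.
In param → ; ( program: program is at the end, add FOLLOW(param) = { #, *, +, ;, =, ] }.
Union: FOLLOW(program) = { #, *, +, ;, =, ] }.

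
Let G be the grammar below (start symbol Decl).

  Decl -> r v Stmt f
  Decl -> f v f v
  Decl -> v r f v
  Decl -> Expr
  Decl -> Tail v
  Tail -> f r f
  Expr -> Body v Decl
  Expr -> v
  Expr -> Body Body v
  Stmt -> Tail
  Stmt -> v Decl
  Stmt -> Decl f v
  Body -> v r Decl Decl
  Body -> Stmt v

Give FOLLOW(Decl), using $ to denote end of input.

{ $, f, r, v }

Decl is the start symbol, so $ ∈ FOLLOW(Decl).
In Expr -> Body v Decl: Decl is at the end, add FOLLOW(Expr) = { $, f, r, v }.
In Stmt -> v Decl: Decl is at the end, add FOLLOW(Stmt) = { f, v }.
In Stmt -> Decl f v: add FIRST(f v) = { f }.
In Body -> v r Decl Decl: add FIRST(Decl) = { f, r, v }.
In Body -> v r Decl Decl: Decl is at the end, add FOLLOW(Body) = { f, r, v }.
Union: FOLLOW(Decl) = { $, f, r, v }.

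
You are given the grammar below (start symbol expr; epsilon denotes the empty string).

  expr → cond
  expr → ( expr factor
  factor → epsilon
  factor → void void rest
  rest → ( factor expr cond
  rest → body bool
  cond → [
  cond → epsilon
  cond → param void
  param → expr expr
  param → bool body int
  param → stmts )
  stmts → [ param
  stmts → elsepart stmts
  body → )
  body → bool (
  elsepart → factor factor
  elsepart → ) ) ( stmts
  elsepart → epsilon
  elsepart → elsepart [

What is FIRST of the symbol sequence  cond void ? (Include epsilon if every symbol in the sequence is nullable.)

{ (, ), [, bool, void }

Add FIRST(cond)\{epsilon} = { (, ), [, bool, void }; cond is nullable, continue.
void is a terminal; add {void} and stop.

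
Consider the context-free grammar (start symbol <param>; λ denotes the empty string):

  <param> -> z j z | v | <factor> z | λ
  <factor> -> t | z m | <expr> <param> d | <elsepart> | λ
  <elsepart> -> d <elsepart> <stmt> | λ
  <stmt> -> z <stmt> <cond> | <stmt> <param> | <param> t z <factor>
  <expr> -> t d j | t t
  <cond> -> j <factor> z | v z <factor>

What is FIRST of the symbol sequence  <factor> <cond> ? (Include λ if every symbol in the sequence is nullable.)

{ d, j, t, v, z }

Add FIRST(<factor>)\{λ} = { d, t, z }; <factor> is nullable, continue.
Add FIRST(<cond>) = { j, v }; <cond> is not nullable, stop.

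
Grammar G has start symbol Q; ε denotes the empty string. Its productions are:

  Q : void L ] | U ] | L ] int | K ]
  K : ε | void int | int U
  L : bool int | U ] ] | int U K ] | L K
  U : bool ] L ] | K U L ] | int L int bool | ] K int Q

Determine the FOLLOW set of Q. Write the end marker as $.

Q is the start symbol, so $ ∈ FOLLOW(Q).
In U : ] K int Q: Q is at the end, add FOLLOW(U) = { ], bool, int, void }.
Union: FOLLOW(Q) = { $, ], bool, int, void }.

{ $, ], bool, int, void }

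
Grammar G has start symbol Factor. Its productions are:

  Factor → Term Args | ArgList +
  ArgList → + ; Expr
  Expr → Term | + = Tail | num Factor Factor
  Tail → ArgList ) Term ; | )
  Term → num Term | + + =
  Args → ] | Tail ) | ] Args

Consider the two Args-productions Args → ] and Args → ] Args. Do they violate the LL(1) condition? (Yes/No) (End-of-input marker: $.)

FIRST(]) = { ] } and FIRST(] Args) = { ] }.
Both contain ], so the two alternatives are not disjoint — LL(1) conflict.

Yes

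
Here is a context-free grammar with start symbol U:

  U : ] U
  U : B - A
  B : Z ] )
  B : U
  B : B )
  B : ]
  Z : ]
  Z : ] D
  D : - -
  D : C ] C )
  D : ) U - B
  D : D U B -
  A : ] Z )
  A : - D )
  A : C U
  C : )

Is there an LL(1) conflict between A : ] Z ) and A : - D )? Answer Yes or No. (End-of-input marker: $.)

FIRST(] Z )) = { ] } and FIRST(- D )) = { - }.
The FIRST sets are disjoint and neither alternative is nullable — no conflict.

No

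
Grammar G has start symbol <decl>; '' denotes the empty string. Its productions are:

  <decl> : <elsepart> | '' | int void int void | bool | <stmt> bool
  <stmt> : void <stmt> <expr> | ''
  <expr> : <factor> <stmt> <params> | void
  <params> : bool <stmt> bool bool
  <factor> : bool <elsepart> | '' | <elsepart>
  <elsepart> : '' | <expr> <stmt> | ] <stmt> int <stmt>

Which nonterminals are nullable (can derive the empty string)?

Directly nullable (have an ''-production): <decl>, <stmt>, <factor>, <elsepart>.
No other nonterminal has a production whose RHS symbols are all nullable.

{ <decl>, <elsepart>, <factor>, <stmt> }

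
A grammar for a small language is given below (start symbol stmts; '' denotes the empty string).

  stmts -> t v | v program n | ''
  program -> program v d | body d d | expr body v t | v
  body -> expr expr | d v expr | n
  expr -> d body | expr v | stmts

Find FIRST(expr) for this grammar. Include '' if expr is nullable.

expr -> d body contributes {d}.
From expr -> expr v: expr nullable, take FIRST(expr) ∪ {v} = { d, t, v }.
From expr -> stmts: add FIRST(stmts) = { t, v, '' } (including '' since stmts is nullable).
Union: FIRST(expr) = { d, t, v, '' }.

{ d, t, v, '' }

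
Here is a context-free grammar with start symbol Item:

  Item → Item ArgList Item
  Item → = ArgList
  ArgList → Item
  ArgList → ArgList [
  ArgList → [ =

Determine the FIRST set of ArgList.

{ =, [ }

From ArgList → Item: add FIRST(Item) = { = }.
From ArgList → ArgList [: add FIRST(ArgList) = { =, [ }.
ArgList → [ = contributes {[}.
Union: FIRST(ArgList) = { =, [ }.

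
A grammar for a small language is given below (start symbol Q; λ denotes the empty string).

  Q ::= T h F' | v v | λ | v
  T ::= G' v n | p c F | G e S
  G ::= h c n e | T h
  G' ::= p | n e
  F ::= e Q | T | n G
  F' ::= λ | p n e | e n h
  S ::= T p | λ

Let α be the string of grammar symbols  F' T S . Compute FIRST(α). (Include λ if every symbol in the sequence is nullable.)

{ e, h, n, p }

Add FIRST(F')\{λ} = { e, p }; F' is nullable, continue.
Add FIRST(T) = { h, n, p }; T is not nullable, stop.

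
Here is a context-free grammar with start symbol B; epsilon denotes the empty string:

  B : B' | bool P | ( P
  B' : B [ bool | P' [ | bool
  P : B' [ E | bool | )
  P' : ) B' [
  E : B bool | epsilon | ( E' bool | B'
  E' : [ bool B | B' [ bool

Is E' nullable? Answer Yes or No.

Nullable nonterminals: E.
No production of E' has an RHS whose symbols are all nullable, so E' is not nullable.

No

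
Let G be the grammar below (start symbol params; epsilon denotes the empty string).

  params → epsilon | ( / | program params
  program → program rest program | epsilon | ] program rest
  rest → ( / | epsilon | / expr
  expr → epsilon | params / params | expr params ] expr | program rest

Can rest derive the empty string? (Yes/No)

Yes

rest has an epsilon-production, so rest ⇒ epsilon.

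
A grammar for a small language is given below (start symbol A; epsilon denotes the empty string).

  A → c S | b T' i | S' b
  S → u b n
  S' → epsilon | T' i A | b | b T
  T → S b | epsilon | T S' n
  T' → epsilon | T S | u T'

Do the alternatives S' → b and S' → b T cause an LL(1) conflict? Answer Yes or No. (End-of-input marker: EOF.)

FIRST(b) = { b } and FIRST(b T) = { b }.
Both contain b, so the two alternatives are not disjoint — LL(1) conflict.

Yes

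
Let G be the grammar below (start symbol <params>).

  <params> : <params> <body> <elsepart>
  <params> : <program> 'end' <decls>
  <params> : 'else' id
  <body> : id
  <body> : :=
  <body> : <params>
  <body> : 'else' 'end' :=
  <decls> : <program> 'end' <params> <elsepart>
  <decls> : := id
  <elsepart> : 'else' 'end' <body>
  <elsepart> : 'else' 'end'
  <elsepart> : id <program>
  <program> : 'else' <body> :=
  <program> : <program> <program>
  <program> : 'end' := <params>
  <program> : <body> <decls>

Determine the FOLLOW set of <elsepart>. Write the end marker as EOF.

{ EOF, 'else', 'end', :=, id }

In <params> : <params> <body> <elsepart>: <elsepart> is at the end, add FOLLOW(<params>) = { EOF, 'else', 'end', :=, id }.
In <decls> : <program> 'end' <params> <elsepart>: <elsepart> is at the end, add FOLLOW(<decls>) = { EOF, 'else', 'end', :=, id }.
Union: FOLLOW(<elsepart>) = { EOF, 'else', 'end', :=, id }.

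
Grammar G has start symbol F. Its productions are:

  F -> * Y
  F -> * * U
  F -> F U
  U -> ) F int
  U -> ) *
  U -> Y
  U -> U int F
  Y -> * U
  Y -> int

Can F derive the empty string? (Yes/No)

No

No nonterminal in this grammar is nullable.
No production of F has an RHS whose symbols are all nullable, so F is not nullable.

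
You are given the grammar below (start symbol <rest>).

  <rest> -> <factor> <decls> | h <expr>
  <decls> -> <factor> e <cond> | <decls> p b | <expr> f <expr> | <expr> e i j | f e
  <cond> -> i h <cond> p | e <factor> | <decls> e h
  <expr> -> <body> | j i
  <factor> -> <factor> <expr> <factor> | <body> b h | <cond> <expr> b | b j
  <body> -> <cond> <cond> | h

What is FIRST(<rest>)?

From <rest> -> <factor> <decls>: add FIRST(<factor>) = { b, e, f, h, i, j }.
<rest> -> h <expr> contributes {h}.
Union: FIRST(<rest>) = { b, e, f, h, i, j }.

{ b, e, f, h, i, j }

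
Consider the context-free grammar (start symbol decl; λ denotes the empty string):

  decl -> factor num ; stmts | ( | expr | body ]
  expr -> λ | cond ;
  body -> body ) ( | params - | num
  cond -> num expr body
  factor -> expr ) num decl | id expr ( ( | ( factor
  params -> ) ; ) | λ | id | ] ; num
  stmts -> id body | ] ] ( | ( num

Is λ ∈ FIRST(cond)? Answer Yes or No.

No

Nullable nonterminals: decl, expr, params.
No production of cond has an RHS whose symbols are all nullable, so cond is not nullable.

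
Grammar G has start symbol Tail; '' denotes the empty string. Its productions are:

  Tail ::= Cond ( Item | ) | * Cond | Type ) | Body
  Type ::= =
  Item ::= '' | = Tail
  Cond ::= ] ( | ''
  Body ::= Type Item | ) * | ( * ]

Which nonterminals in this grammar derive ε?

{ Cond, Item }

Directly nullable (have an ''-production): Item, Cond.
No other nonterminal has a production whose RHS symbols are all nullable.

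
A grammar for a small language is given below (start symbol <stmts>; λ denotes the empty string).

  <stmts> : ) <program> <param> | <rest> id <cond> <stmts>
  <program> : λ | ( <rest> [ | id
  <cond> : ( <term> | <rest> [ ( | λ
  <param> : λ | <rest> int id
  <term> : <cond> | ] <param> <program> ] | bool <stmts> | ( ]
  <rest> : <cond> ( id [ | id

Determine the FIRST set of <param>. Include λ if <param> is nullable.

<param> : λ contributes λ.
From <param> : <rest> int id: add FIRST(<rest>) = { (, id }.
Union: FIRST(<param>) = { (, id, λ }.

{ (, id, λ }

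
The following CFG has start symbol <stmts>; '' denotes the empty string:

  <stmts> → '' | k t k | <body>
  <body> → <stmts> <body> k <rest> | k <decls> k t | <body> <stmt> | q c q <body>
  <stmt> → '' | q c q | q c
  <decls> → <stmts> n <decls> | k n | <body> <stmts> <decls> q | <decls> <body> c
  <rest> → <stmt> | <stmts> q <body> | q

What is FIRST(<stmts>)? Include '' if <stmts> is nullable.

{ k, q, '' }

<stmts> → '' contributes ''.
<stmts> → k t k contributes {k}.
From <stmts> → <body>: add FIRST(<body>) = { k, q }.
Union: FIRST(<stmts>) = { k, q, '' }.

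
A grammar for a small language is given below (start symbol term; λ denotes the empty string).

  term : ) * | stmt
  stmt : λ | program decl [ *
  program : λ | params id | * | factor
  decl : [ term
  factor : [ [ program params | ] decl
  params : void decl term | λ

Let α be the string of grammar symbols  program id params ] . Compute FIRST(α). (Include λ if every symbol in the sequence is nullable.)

Add FIRST(program)\{λ} = { *, [, ], id, void }; program is nullable, continue.
id is a terminal; add {id} and stop.

{ *, [, ], id, void }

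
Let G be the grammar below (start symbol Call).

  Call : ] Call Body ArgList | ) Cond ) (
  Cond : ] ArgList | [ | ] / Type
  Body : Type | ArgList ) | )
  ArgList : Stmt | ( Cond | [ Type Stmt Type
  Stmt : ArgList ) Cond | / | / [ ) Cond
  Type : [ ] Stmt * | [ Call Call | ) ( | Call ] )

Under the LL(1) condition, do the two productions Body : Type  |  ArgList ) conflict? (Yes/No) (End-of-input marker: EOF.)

Yes

FIRST(Type) = { ), [, ] } and FIRST(ArgList )) = { (, /, [ }.
Both contain [, so the two alternatives are not disjoint — LL(1) conflict.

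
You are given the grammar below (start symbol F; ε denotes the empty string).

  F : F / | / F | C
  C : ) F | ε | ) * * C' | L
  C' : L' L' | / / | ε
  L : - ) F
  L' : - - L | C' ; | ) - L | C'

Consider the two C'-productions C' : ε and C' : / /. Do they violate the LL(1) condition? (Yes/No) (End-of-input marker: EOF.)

Yes

FIRST(ε) = { ε } and FIRST(/ /) = { / }.
The first alternative is nullable and FOLLOW(C') = { EOF, ), -, /, ; } shares / with FIRST of the second — conflict.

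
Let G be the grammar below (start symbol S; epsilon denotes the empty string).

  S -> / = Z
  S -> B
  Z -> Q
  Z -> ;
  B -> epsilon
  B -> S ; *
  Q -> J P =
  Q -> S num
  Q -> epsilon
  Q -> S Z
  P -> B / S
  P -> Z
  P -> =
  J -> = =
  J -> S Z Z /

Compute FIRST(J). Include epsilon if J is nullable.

{ /, ;, =, num }

J -> = = contributes {=}.
From J -> S Z Z /: S, Z, Z nullable, take FIRST(S) ∪ FIRST(Z) ∪ FIRST(Z) ∪ {/} = { /, ;, =, num }.
Union: FIRST(J) = { /, ;, =, num }.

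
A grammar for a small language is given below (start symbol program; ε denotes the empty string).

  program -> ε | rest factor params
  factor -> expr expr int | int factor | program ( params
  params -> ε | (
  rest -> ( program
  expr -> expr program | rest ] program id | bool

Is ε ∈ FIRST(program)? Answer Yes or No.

Yes

program has an ε-production, so program ⇒ ε.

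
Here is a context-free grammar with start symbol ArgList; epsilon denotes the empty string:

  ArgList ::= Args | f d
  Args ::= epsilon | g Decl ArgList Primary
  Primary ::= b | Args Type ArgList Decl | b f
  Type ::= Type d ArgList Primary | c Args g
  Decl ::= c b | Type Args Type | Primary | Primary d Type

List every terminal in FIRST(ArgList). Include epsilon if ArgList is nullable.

From ArgList ::= Args: add FIRST(Args) = { g, epsilon } (including epsilon since Args is nullable).
ArgList ::= f d contributes {f}.
Union: FIRST(ArgList) = { f, g, epsilon }.

{ f, g, epsilon }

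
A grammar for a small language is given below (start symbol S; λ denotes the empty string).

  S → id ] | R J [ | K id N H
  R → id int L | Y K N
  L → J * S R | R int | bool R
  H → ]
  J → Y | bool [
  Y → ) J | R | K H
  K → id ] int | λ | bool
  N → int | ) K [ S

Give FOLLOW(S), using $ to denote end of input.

S is the start symbol, so $ ∈ FOLLOW(S).
In L → J * S R: add FIRST(R) = { ), ], bool, id }.
In N → ) K [ S: S is at the end, add FOLLOW(N) = { ), *, [, ], bool, id, int }.
Union: FOLLOW(S) = { $, ), *, [, ], bool, id, int }.

{ $, ), *, [, ], bool, id, int }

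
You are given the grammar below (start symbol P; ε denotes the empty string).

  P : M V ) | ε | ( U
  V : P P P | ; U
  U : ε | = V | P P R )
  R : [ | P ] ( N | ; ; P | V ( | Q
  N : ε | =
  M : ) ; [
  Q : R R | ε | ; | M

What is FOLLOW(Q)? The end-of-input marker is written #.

{ (, ), ;, [, ] }

In R : Q: Q is at the end, add FOLLOW(R) = { (, ), ;, [, ] }.
Union: FOLLOW(Q) = { (, ), ;, [, ] }.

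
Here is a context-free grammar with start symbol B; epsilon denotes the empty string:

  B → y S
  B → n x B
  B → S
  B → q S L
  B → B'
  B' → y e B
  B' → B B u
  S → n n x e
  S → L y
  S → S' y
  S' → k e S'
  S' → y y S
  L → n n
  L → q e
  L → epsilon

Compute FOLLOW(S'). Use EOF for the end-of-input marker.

In S → S' y: add FIRST(y) = { y }.
In S' → k e S': S' is at the end, add FOLLOW(S') = { y }.
Union: FOLLOW(S') = { y }.

{ y }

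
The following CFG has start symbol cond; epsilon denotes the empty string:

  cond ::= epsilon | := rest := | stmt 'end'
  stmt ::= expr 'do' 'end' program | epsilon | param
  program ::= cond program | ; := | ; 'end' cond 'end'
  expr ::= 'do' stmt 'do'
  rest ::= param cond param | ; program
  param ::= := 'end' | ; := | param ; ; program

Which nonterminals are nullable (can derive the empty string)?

{ cond, stmt }

Directly nullable (have an epsilon-production): cond, stmt.
No other nonterminal has a production whose RHS symbols are all nullable.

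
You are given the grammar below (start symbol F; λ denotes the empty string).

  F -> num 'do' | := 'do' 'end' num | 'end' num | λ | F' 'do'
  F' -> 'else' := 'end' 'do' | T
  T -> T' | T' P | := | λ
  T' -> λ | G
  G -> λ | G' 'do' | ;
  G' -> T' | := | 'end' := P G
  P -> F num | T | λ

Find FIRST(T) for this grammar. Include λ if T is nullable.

{ 'do', 'else', 'end', :=, ;, num, λ }

From T -> T': add FIRST(T') = { 'do', 'end', :=, ;, λ } (including λ since T' is nullable).
From T -> T' P: T', P nullable, take FIRST(T') ∪ FIRST(P) = { 'do', 'else', 'end', :=, ;, num }; also λ since the whole RHS is nullable.
T -> := contributes {:=}.
T -> λ contributes λ.
Union: FIRST(T) = { 'do', 'else', 'end', :=, ;, num, λ }.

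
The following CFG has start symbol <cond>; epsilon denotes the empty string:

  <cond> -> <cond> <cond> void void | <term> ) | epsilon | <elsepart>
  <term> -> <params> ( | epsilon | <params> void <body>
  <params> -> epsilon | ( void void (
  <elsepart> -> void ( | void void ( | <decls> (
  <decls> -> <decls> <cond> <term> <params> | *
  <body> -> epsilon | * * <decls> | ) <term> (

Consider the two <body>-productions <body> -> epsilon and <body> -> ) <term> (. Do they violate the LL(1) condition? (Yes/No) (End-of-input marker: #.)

Yes

FIRST(epsilon) = { epsilon } and FIRST() <term> () = { ) }.
The first alternative is nullable and FOLLOW(<body>) = { (, ), *, void } shares ) with FIRST of the second — conflict.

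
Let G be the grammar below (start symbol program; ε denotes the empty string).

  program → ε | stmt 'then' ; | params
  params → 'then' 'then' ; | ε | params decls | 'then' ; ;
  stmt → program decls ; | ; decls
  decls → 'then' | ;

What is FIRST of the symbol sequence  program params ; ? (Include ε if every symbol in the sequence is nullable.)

Add FIRST(program)\{ε} = { 'then', ; }; program is nullable, continue.
Add FIRST(params)\{ε} = { 'then', ; }; params is nullable, continue.
; is a terminal; add {;} and stop.

{ 'then', ; }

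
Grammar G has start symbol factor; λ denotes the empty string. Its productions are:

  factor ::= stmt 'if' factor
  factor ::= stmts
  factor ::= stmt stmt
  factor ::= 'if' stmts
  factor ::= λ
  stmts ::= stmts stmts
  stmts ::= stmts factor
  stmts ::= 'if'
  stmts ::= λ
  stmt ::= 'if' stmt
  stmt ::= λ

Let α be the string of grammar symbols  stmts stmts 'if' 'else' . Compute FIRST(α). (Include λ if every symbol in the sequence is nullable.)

Add FIRST(stmts)\{λ} = { 'if' }; stmts is nullable, continue.
Add FIRST(stmts)\{λ} = { 'if' }; stmts is nullable, continue.
'if' is a terminal; add {'if'} and stop.

{ 'if' }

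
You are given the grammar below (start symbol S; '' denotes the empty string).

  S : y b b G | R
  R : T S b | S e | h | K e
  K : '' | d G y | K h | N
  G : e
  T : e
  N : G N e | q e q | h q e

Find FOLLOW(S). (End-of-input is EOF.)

S is the start symbol, so EOF ∈ FOLLOW(S).
In R : T S b: add FIRST(b) = { b }.
In R : S e: add FIRST(e) = { e }.
Union: FOLLOW(S) = { EOF, b, e }.

{ EOF, b, e }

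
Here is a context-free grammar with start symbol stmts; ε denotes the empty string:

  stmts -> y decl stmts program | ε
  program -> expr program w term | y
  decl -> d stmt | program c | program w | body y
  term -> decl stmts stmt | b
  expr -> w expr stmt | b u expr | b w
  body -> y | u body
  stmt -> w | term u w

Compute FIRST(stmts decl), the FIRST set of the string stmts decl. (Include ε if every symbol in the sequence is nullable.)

{ b, d, u, w, y }

Add FIRST(stmts)\{ε} = { y }; stmts is nullable, continue.
Add FIRST(decl) = { b, d, u, w, y }; decl is not nullable, stop.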